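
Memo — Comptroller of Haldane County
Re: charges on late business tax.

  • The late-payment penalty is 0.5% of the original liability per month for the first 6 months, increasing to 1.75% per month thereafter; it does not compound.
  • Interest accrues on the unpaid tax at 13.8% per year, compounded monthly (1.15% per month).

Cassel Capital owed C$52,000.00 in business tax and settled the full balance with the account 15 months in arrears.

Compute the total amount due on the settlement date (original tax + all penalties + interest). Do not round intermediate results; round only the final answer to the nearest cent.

C$71,479.34

Penalty, months 1–6: 6 × 0.5% × C$52,000.00 = C$1,560.00
Penalty, months 7–15: 9 × 1.75% × C$52,000.00 = C$8,190.00
Interest: C$52,000.00 × ((1 + 0.0115)^15 − 1) = C$52,000.00 × 0.1871027… = C$9,729.3424…
Total = C$52,000.00 + C$9,750.0000 + C$9,729.3424… = C$71,479.34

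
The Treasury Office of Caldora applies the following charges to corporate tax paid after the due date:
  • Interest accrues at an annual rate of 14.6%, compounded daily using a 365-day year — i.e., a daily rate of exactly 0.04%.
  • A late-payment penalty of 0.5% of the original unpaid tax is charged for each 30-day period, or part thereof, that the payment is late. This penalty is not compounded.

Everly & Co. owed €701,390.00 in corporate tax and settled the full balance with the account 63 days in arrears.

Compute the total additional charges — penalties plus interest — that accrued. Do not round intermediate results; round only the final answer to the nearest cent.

Penalty periods: ⌈63/30⌉ = 3; penalty = 3 × 0.5% × €701,390.00 = €10,520.85
Interest: €701,390.00 × ((1 + 0.0004)^63 − 1) = €701,390.00 × 0.02551504… = €17,895.9917…
Penalties + interest = €10,520.8500 + €17,895.9917… = €28,416.84

€28,416.84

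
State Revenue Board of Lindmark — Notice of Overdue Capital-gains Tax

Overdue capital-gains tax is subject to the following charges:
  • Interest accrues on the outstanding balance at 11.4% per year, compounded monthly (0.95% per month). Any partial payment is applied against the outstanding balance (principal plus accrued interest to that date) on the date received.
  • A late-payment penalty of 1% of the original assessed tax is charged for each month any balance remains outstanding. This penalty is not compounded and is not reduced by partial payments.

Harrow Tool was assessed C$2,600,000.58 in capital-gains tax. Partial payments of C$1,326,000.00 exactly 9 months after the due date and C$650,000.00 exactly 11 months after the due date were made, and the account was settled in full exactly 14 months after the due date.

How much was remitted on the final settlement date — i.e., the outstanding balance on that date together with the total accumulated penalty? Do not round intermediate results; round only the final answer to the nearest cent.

C$1,273,092.24

Balance at month 9: C$2,600,000.5800 × (1 + 0.0095)^9 = C$2,830,937.9760…
After C$1,326,000.00 payment: C$2,830,937.9760… − C$1,326,000.00 = C$1,504,937.9760…
Balance at month 11: C$1,504,937.9760… × (1 + 0.0095)^2 = C$1,533,667.6182…
After C$650,000.00 payment: C$1,533,667.6182… − C$650,000.00 = C$883,667.6182…
Balance at month 14: C$883,667.6182… × (1 + 0.0095)^3 = C$909,092.1560…
Penalty: 14 × 1% × C$2,600,000.58 = C$364,000.08…
Final settlement = outstanding balance + penalty = C$909,092.1560… + C$364,000.08… = C$1,273,092.24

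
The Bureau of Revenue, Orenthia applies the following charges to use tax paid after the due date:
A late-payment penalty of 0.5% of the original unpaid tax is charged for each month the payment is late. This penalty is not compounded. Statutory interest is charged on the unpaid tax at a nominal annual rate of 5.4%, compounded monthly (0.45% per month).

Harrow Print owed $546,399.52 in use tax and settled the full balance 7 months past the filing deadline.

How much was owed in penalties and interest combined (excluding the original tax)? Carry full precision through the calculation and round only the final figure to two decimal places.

Late-payment penalty = 0.5% × $546,399.52 × 7 mo = $19,123.98…
Interest: $546,399.52 × ((1 + 0.0045)^7 − 1) = $546,399.52 × 0.0319285… = $17,445.6918…
Penalties + interest = $19,123.9832 + $17,445.6918… = $36,569.68

$36,569.68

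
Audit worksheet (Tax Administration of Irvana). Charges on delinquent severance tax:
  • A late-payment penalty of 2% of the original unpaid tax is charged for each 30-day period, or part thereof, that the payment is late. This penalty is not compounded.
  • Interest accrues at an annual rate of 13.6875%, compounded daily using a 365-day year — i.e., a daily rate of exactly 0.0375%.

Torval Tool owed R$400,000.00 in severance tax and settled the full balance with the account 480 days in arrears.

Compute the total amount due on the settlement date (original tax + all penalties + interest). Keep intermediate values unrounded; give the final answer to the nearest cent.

Penalty periods: ⌈480/30⌉ = 16; penalty = 16 × 2% × R$400,000.00 = R$128,000.00
Interest: R$400,000.00 × ((1 + 0.000375)^480 − 1) = R$400,000.00 × 0.19717697… = R$78,870.7871…
Total = R$400,000.00 + R$128,000.0000 + R$78,870.7871… = R$606,870.79

R$606,870.79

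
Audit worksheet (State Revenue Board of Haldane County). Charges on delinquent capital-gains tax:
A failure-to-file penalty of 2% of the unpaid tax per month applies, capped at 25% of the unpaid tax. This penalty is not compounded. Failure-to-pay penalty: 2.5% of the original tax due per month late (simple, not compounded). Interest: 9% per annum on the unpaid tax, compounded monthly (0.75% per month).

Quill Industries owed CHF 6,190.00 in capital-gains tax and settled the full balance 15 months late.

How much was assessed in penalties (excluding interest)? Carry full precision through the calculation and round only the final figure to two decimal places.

Failure-to-file: 15 × 2% × CHF 6,190.00 = CHF 1,857.00, capped at 25% × CHF 6,190.00 = CHF 1,547.50
Failure-to-pay penalty: 15 × 2.5% × CHF 6,190.00 = CHF 2,321.25
Total penalty = CHF 1,547.50 + CHF 2,321.25 = CHF 3,868.75

CHF 3,868.75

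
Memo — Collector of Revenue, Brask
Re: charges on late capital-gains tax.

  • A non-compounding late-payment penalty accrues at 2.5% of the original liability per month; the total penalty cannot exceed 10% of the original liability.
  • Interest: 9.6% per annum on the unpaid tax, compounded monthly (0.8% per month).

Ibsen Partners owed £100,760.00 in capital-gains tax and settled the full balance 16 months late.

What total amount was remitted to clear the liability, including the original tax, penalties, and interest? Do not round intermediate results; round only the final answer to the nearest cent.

Penalty (uncapped): 16 × 2.5% × £100,760.00 = £40,304.00; cap = 10% × £100,760.00 = £10,076.00 → penalty = £10,076.00
Interest: £100,760.00 × ((1 + 0.008)^16 − 1) = £100,760.00 × 0.1359743… = £13,700.7725…
Total = £100,760.00 + £10,076.0000 + £13,700.7725… = £124,536.77

£124,536.77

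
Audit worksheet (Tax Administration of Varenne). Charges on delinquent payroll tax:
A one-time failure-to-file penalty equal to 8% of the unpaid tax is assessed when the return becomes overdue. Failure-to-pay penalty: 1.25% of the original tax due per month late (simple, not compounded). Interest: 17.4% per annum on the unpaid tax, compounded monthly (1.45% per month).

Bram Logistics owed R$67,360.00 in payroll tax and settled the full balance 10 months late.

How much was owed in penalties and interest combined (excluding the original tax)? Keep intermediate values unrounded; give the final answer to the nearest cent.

Failure-to-file penalty: 8% × R$67,360.00 = R$5,388.80
Failure-to-pay penalty: 10 × 1.25% × R$67,360.00 = R$8,420.00
Interest: R$67,360.00 × ((1 + 0.0145)^10 − 1) = R$67,360.00 × 0.1548365… = R$10,429.7888…
Penalties + interest = R$13,808.8000 + R$10,429.7888… = R$24,238.59

R$24,238.59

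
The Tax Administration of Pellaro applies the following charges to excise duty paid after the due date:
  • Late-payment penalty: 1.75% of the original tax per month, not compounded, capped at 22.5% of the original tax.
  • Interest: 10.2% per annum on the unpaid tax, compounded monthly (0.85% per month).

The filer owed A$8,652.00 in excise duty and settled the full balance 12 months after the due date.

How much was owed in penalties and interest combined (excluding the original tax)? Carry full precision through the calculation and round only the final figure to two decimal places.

Penalty: 12 × 1.75% × A$8,652.00 = A$1,816.92 (below the 22.5% cap of A$1,946.70)
Interest: A$8,652.00 × ((1 + 0.0085)^12 − 1) = A$8,652.00 × 0.1069062… = A$924.9527…
Penalties + interest = A$1,816.9200 + A$924.9527… = A$2,741.87

A$2,741.87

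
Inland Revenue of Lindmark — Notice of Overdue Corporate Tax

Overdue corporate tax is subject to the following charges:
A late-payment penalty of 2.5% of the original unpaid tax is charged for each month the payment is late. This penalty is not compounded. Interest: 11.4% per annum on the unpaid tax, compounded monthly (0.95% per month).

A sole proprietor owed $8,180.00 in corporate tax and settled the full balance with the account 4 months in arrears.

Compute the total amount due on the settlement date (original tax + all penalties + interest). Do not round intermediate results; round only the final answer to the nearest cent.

Late-payment penalty: 4 × 2.5% × $8,180.00 = $818.00
Interest: $8,180.00 × ((1 + 0.0095)^4 − 1) = $8,180.00 × 0.0385449… = $315.2976…
Total = $8,180.00 + $818.0000 + $315.2976… = $9,313.30

$9,313.30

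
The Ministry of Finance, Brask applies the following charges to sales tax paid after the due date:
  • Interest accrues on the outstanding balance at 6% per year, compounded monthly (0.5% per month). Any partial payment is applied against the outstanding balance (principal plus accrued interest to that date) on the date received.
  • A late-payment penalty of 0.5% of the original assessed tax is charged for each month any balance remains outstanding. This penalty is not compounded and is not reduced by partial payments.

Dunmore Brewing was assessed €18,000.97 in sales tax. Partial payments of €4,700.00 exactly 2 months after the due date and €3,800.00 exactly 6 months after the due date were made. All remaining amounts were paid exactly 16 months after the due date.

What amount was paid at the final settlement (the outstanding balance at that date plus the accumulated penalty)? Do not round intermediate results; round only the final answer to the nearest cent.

€11,902.17

Balance at month 2: €18,000.9700 × (1 + 0.005)^2 = €18,181.4297…
After €4,700.00 payment: €18,181.4297… − €4,700.00 = €13,481.4297…
Balance at month 6: €13,481.4297… × (1 + 0.005)^4 = €13,753.0873…
After €3,800.00 payment: €13,753.0873… − €3,800.00 = €9,953.0873…
Balance at month 16: €9,953.0873… × (1 + 0.005)^10 = €10,462.0895…
Penalty: 16 × 0.5% × €18,000.97 = €1,440.08…
Final settlement = outstanding balance + penalty = €10,462.0895… + €1,440.08… = €11,902.17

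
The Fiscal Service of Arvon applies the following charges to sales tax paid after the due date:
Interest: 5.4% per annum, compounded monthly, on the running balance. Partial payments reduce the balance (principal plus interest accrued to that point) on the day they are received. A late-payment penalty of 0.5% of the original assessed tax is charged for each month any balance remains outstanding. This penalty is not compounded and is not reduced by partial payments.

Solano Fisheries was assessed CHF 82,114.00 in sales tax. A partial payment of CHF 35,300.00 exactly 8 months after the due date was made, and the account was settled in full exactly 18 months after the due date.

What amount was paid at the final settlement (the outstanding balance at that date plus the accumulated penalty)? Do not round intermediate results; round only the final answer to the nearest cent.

CHF 59,495.06

Monthly rate = 5.4% ÷ 12 = 0.45%
Balance at month 8: CHF 82,114.0000 × (1 + 0.0045)^8 = CHF 85,117.0840…
After CHF 35,300.00 payment: CHF 85,117.0840… − CHF 35,300.00 = CHF 49,817.0840…
Balance at month 18: CHF 49,817.0840… × (1 + 0.0045)^10 = CHF 52,104.7977…
Penalty: 18 × 0.5% × CHF 82,114.00 = CHF 7,390.26
Final settlement = outstanding balance + penalty = CHF 52,104.7977… + CHF 7,390.26 = CHF 59,495.06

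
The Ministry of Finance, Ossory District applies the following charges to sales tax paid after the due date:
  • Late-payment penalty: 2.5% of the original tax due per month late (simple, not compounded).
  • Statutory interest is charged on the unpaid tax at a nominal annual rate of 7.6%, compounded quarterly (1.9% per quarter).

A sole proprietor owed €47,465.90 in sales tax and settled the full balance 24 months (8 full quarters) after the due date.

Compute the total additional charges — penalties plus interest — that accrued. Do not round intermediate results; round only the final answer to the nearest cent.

Late-payment penalty: 24 × 2.5% × €47,465.90 = €28,479.54
Interest: €47,465.90 × ((1 + 0.019)^8 − 1) = €47,465.90 × 0.1625014… = €7,713.2736…
Penalties + interest = €28,479.5400 + €7,713.2736… = €36,192.81

€36,192.81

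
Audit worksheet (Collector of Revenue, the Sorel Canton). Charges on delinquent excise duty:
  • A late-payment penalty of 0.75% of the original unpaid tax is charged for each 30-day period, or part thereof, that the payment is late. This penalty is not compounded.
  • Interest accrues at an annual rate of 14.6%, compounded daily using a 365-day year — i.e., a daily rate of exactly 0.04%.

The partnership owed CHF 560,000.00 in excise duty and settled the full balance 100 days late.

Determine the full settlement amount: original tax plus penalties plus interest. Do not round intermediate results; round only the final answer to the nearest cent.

CHF 599,649.37

Penalty periods: ⌈100/30⌉ = 4; penalty = 4 × 0.75% × CHF 560,000.00 = CHF 16,800.00
Interest: CHF 560,000.00 × ((1 + 0.0004)^100 − 1) = CHF 560,000.00 × 0.04080245… = CHF 22,849.3720…
Total = CHF 560,000.00 + CHF 16,800.0000 + CHF 22,849.3720… = CHF 599,649.37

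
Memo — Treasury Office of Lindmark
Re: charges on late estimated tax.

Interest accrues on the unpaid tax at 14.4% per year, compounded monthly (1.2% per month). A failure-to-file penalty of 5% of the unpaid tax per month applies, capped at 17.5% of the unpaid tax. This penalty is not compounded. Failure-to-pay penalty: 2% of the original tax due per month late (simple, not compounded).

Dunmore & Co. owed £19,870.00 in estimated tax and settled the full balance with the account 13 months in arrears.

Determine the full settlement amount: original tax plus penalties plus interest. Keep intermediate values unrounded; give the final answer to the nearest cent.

Failure-to-file: 13 × 5% × £19,870.00 = £12,915.50, capped at 17.5% × £19,870.00 = £3,477.25
Failure-to-pay penalty: 13 × 2% × £19,870.00 = £5,166.20
Interest: £19,870.00 × ((1 + 0.012)^13 − 1) = £19,870.00 × 0.1677414… = £3,333.0208…
Total = £19,870.00 + £8,643.4500 + £3,333.0208… = £31,846.47

£31,846.47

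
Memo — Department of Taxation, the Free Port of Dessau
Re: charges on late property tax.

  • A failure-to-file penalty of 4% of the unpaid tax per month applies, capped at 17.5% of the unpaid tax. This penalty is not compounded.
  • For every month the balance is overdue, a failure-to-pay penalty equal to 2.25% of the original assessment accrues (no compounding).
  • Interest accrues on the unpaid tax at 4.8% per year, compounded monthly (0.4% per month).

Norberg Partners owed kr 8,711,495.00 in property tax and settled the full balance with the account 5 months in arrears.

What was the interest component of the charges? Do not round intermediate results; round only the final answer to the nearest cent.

Interest: kr 8,711,495.00 × ((1 + 0.004)^5 − 1) = kr 8,711,495.00 × 0.0201606… = kr 175,629.3257…

kr 175,629.33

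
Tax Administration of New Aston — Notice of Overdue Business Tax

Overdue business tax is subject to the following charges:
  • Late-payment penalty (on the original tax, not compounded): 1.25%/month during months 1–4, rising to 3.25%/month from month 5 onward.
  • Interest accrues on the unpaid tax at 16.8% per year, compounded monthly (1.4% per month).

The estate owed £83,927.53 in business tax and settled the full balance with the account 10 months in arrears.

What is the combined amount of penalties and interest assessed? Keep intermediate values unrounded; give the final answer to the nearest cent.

Penalty, months 1–4: 4 × 1.25% × £83,927.53 = £4,196.38…
Penalty, months 5–10: 6 × 3.25% × £83,927.53 = £16,365.87…
Interest: £83,927.53 × ((1 + 0.014)^10 − 1) = £83,927.53 × 0.1491575… = £12,518.4193…
Penalties + interest = £20,562.2449… + £12,518.4193… = £33,080.66

£33,080.66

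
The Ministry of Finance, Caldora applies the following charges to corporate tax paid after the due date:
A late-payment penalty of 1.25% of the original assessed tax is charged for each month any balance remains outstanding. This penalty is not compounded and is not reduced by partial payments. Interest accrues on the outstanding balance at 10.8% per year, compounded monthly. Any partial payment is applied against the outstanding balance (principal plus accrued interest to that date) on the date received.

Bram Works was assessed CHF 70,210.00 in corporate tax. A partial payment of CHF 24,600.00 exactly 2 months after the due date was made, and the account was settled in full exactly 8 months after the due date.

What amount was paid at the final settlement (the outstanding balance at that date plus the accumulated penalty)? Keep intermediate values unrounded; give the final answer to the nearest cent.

Monthly rate = 10.8% ÷ 12 = 0.9%
Balance at month 2: CHF 70,210.0000 × (1 + 0.009)^2 = CHF 71,479.4670…
After CHF 24,600.00 payment: CHF 71,479.4670… − CHF 24,600.00 = CHF 46,879.4670…
Balance at month 8: CHF 46,879.4670… × (1 + 0.009)^6 = CHF 49,468.6049…
Penalty: 8 × 1.25% × CHF 70,210.00 = CHF 7,021.00
Final settlement = outstanding balance + penalty = CHF 49,468.6049… + CHF 7,021.00 = CHF 56,489.60

CHF 56,489.60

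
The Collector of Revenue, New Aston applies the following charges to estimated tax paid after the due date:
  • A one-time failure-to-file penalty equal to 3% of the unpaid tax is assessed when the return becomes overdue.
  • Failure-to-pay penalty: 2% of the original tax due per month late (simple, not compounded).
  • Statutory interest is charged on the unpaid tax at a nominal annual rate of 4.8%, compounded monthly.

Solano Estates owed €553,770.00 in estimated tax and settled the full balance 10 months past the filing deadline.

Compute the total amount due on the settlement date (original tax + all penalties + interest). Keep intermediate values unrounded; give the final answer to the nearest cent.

€703,690.90

Failure-to-file penalty: 3% × €553,770.00 = €16,613.10
Failure-to-pay penalty = 2% × €553,770.00 × 10 mo = €110,754.00
Interest (4.8%/yr ÷ 12 = 0.4%/month): €553,770.00 × ((1 + 0.004)^10 − 1) = €22,553.7973…
Total = €553,770.00 + €127,367.1000 + €22,553.7973… = €703,690.90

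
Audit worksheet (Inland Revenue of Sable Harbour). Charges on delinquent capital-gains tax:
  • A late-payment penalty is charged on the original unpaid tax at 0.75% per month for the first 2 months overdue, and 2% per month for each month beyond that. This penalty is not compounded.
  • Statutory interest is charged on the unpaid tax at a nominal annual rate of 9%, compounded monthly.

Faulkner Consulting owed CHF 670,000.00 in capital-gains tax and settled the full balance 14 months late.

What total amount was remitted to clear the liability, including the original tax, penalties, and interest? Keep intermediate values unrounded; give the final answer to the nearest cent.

CHF 914,734.60

Penalty, months 1–2: 2 × 0.75% × CHF 670,000.00 = CHF 10,050.00
Penalty, months 3–14: 12 × 2% × CHF 670,000.00 = CHF 160,800.00
Interest (9%/yr ÷ 12 = 0.75%/month): CHF 670,000.00 × ((1 + 0.0075)^14 − 1) = CHF 73,884.6036…
Total = CHF 670,000.00 + CHF 170,850.0000 + CHF 73,884.6036… = CHF 914,734.60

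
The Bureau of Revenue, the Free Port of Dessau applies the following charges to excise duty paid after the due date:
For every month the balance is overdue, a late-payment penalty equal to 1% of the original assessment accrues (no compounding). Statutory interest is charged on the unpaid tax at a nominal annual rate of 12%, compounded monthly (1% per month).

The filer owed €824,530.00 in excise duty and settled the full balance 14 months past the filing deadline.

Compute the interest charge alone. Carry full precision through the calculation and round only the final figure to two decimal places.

€123,245.97

Interest: €824,530.00 × ((1 + 0.01)^14 − 1) = €824,530.00 × 0.1494742… = €123,245.9730…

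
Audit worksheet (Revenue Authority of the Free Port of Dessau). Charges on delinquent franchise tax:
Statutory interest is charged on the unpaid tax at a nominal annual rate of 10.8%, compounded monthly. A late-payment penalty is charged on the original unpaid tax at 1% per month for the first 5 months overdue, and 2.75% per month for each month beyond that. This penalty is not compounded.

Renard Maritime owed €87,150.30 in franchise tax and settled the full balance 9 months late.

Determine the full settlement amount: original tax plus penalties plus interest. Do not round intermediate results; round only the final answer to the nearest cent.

€108,413.06

Penalty, months 1–5: 5 × 1% × €87,150.30 = €4,357.52…
Penalty, months 6–9: 4 × 2.75% × €87,150.30 = €9,586.53…
Interest (10.8%/yr ÷ 12 = 0.9%/month): €87,150.30 × ((1 + 0.009)^9 − 1) = €7,318.7140…
Total = €87,150.30 + €13,944.0480 + €7,318.7140… = €108,413.06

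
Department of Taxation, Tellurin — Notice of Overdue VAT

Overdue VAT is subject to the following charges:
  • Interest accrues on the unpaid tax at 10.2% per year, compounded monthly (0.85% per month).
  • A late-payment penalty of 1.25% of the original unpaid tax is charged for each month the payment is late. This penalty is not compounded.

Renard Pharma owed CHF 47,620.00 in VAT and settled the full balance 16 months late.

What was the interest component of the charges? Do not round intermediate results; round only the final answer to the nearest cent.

Interest: CHF 47,620.00 × ((1 + 0.0085)^16 − 1) = CHF 47,620.00 × 0.1450236… = CHF 6,906.0242…

CHF 6,906.02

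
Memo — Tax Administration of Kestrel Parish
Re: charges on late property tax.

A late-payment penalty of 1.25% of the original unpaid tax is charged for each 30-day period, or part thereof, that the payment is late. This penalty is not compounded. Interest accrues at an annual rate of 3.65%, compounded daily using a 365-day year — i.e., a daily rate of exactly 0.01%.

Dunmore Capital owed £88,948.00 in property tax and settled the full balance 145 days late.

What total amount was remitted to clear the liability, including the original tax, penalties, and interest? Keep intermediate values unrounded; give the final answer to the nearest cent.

£95,806.33

Penalty periods: ⌈145/30⌉ = 5; penalty = 5 × 1.25% × £88,948.00 = £5,559.25
Interest: £88,948.00 × ((1 + 0.0001)^145 − 1) = £88,948.00 × 0.01460490… = £1,299.0766…
Total = £88,948.00 + £5,559.2500 + £1,299.0766… = £95,806.33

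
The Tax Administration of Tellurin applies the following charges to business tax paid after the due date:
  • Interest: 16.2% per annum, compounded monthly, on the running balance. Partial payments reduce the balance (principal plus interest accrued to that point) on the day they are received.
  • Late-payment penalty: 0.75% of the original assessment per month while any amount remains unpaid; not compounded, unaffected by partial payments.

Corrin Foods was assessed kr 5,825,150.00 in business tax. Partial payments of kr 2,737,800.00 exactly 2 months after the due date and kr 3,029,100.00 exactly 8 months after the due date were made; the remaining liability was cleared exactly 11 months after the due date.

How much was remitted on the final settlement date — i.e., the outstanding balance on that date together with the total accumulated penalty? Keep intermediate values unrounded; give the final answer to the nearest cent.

Monthly rate = 16.2% ÷ 12 = 1.35%
Balance at month 2: kr 5,825,150.0000 × (1 + 0.0135)^2 = kr 5,983,490.6836…
After kr 2,737,800.00 payment: kr 5,983,490.6836… − kr 2,737,800.00 = kr 3,245,690.6836…
Balance at month 8: kr 3,245,690.6836… × (1 + 0.0135)^6 = kr 3,517,625.8740…
After kr 3,029,100.00 payment: kr 3,517,625.8740… − kr 3,029,100.00 = kr 488,525.8740…
Balance at month 11: kr 488,525.8740… × (1 + 0.0135)^3 = kr 508,579.4754…
Penalty: 11 × 0.75% × kr 5,825,150.00 = kr 480,574.88…
Final settlement = outstanding balance + penalty = kr 508,579.4754… + kr 480,574.88… = kr 989,154.35

kr 989,154.35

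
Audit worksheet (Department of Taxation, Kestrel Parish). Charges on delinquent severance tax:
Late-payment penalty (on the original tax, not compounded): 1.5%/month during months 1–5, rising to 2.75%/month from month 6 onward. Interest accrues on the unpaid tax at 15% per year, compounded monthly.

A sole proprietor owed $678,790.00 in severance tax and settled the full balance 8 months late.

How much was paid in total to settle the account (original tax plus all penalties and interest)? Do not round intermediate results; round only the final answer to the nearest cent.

Penalty, months 1–5: 5 × 1.5% × $678,790.00 = $50,909.25
Penalty, months 6–8: 3 × 2.75% × $678,790.00 = $56,000.18…
Interest (15%/yr ÷ 12 = 1.25%/month): $678,790.00 × ((1 + 0.0125)^8 − 1) = $70,924.1206…
Total = $678,790.00 + $106,909.4250 + $70,924.1206… = $856,623.55

$856,623.55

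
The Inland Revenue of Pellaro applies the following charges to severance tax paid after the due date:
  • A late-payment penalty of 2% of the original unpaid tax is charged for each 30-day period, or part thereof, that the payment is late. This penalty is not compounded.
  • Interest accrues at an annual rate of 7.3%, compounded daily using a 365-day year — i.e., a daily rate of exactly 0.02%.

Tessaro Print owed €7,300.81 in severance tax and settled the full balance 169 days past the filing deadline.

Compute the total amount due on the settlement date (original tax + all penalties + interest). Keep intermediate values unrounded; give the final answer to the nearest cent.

Penalty periods: ⌈169/30⌉ = 6; penalty = 6 × 2% × €7,300.81 = €876.10…
Interest: €7,300.81 × ((1 + 0.0002)^169 − 1) = €7,300.81 × 0.03437421… = €250.9596…
Total = €7,300.81 + €876.0972 + €250.9596… = €8,427.87

€8,427.87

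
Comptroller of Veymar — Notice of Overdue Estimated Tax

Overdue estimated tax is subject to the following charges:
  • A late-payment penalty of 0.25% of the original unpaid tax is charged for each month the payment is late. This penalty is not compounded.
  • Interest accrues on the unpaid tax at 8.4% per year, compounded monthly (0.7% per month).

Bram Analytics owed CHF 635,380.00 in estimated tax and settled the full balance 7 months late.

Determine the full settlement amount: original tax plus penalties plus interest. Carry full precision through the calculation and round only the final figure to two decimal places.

CHF 678,294.26

Late-payment penalty: 7 × 0.25% × CHF 635,380.00 = CHF 11,119.15
Interest: CHF 635,380.00 × ((1 + 0.007)^7 − 1) = CHF 635,380.00 × 0.0500411… = CHF 31,795.1074…
Total = CHF 635,380.00 + CHF 11,119.1500 + CHF 31,795.1074… = CHF 678,294.26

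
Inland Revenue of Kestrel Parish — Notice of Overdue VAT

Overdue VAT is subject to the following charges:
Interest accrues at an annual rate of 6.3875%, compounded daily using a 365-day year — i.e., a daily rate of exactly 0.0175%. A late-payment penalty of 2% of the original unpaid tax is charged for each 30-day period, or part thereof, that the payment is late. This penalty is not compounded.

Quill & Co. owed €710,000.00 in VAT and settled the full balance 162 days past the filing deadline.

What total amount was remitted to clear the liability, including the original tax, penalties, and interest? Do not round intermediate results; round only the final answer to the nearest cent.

Penalty periods: ⌈162/30⌉ = 6; penalty = 6 × 2% × €710,000.00 = €85,200.00
Interest: €710,000.00 × ((1 + 0.000175)^162 − 1) = €710,000.00 × 0.02875313… = €20,414.7253…
Total = €710,000.00 + €85,200.0000 + €20,414.7253… = €815,614.73

€815,614.73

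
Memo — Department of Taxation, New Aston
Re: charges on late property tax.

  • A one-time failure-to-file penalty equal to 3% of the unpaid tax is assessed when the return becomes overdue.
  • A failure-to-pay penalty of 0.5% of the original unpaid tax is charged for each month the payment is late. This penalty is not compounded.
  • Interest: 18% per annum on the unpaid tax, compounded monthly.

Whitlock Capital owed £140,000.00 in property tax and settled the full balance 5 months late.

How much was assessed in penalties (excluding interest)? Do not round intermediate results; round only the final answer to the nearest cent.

£7,700.00

Failure-to-file penalty: 3% × £140,000.00 = £4,200.00
Failure-to-pay penalty = 0.5% × £140,000.00 × 5 mo = £3,500.00
Total penalty = £4,200.00 + £3,500.00 = £7,700.00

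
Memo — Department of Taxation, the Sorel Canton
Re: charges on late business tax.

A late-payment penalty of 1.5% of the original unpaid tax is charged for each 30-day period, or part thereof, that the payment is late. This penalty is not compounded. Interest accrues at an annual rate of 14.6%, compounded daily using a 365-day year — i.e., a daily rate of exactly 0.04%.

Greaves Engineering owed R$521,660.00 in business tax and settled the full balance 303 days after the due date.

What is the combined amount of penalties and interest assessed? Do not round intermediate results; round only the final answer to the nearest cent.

Penalty periods: ⌈303/30⌉ = 11; penalty = 11 × 1.5% × R$521,660.00 = R$86,073.90
Interest: R$521,660.00 × ((1 + 0.0004)^303 − 1) = R$521,660.00 × 0.12882330… = R$67,201.9649…
Penalties + interest = R$86,073.9000 + R$67,201.9649… = R$153,275.86

R$153,275.86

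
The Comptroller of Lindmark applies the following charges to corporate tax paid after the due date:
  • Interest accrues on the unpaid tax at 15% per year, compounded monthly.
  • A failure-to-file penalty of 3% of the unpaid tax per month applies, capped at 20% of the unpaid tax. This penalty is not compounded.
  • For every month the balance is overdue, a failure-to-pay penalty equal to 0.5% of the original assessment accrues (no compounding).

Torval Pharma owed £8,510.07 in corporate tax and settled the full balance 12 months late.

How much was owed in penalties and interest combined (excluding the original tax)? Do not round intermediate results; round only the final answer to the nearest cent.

£3,580.65

Failure-to-file: 12 × 3% × £8,510.07 = £3,063.63…, capped at 20% × £8,510.07 = £1,702.01…
Failure-to-pay penalty = 0.5% × £8,510.07 × 12 mo = £510.60…
Interest (15%/yr ÷ 12 = 1.25%/month): £8,510.07 × ((1 + 0.0125)^12 − 1) = £1,368.0322…
Penalties + interest = £2,212.6182 + £1,368.0322… = £3,580.65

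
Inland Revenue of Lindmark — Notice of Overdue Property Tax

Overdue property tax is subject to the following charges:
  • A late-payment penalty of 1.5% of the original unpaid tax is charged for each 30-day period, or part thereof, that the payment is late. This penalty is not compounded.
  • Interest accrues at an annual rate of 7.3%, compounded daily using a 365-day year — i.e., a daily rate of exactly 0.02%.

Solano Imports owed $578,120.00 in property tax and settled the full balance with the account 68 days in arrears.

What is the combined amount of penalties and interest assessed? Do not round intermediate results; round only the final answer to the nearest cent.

Penalty periods: ⌈68/30⌉ = 3; penalty = 3 × 1.5% × $578,120.00 = $26,015.40
Interest: $578,120.00 × ((1 + 0.0002)^68 − 1) = $578,120.00 × 0.01369152… = $7,915.3428…
Penalties + interest = $26,015.4000 + $7,915.3428… = $33,930.74

$33,930.74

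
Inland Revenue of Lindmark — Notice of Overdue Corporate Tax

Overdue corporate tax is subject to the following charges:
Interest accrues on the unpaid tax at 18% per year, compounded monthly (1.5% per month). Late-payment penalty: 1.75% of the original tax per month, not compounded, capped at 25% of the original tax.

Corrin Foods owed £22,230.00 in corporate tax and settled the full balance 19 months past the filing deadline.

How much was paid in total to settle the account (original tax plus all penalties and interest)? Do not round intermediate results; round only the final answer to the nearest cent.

Penalty (uncapped): 19 × 1.75% × £22,230.00 = £7,391.48…; cap = 25% × £22,230.00 = £5,557.50 → penalty = £5,557.50
Interest: £22,230.00 × ((1 + 0.015)^19 − 1) = £22,230.00 × 0.3269507… = £7,268.1151…
Total = £22,230.00 + £5,557.5000 + £7,268.1151… = £35,055.62

£35,055.62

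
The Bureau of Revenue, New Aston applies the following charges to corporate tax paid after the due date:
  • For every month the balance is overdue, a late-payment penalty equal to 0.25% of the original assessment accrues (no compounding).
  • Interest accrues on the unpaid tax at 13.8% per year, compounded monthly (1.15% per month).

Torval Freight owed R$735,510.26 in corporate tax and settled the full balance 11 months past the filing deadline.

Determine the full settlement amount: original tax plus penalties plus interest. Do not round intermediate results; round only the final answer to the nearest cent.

R$854,317.64

Late-payment penalty = 0.25% × R$735,510.26 × 11 mo = R$20,226.53…
Interest: R$735,510.26 × ((1 + 0.0115)^11 − 1) = R$735,510.26 × 0.1340306… = R$98,580.8521…
Total = R$735,510.26 + R$20,226.5322… + R$98,580.8521… = R$854,317.64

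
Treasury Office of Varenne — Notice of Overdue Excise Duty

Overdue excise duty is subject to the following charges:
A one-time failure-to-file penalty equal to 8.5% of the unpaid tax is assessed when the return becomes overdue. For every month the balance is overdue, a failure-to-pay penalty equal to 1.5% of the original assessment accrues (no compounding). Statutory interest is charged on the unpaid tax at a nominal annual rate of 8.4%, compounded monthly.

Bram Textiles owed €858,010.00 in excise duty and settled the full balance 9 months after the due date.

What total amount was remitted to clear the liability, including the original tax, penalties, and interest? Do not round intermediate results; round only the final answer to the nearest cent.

€1,102,365.34

Failure-to-file penalty: 8.5% × €858,010.00 = €72,930.85
Failure-to-pay penalty = 1.5% × €858,010.00 × 9 mo = €115,831.35
Interest (8.4%/yr ÷ 12 = 0.7%/month): €858,010.00 × ((1 + 0.007)^9 − 1) = €55,593.1420…
Total = €858,010.00 + €188,762.2000 + €55,593.1420… = €1,102,365.34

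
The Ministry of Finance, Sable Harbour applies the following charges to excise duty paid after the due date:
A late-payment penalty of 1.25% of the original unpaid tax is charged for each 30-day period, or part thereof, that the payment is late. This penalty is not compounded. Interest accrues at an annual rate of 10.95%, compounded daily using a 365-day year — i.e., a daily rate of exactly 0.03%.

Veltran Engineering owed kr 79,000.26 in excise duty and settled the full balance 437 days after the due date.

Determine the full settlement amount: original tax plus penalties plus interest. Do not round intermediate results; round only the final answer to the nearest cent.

Penalty periods: ⌈437/30⌉ = 15; penalty = 15 × 1.25% × kr 79,000.26 = kr 14,812.55…
Interest: kr 79,000.26 × ((1 + 0.0003)^437 − 1) = kr 79,000.26 × 0.14005937… = kr 11,064.7265…
Total = kr 79,000.26 + kr 14,812.5488… + kr 11,064.7265… = kr 104,877.54

kr 104,877.54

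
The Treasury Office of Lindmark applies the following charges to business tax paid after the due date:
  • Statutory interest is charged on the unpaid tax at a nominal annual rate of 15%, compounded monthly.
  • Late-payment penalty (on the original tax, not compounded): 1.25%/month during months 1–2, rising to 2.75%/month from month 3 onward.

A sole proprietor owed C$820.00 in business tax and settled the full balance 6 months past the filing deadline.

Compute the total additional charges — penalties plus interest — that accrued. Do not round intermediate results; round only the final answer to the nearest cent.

C$174.15

Penalty, months 1–2: 2 × 1.25% × C$820.00 = C$20.50
Penalty, months 3–6: 4 × 2.75% × C$820.00 = C$90.20
Interest (15%/yr ÷ 12 = 1.25%/month): C$820.00 × ((1 + 0.0125)^6 − 1) = C$63.4542…
Penalties + interest = C$110.7000 + C$63.4542… = C$174.15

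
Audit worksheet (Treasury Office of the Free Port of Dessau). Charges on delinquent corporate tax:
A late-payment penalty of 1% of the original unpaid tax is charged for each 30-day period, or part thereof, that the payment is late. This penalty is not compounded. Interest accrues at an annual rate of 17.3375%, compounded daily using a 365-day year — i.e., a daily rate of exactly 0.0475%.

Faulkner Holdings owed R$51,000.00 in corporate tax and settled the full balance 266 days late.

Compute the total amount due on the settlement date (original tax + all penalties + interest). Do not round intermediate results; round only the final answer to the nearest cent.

Penalty periods: ⌈266/30⌉ = 9; penalty = 9 × 1% × R$51,000.00 = R$4,590.00
Interest: R$51,000.00 × ((1 + 0.000475)^266 − 1) = R$51,000.00 × 0.13464520… = R$6,866.9051…
Total = R$51,000.00 + R$4,590.0000 + R$6,866.9051… = R$62,456.91

R$62,456.91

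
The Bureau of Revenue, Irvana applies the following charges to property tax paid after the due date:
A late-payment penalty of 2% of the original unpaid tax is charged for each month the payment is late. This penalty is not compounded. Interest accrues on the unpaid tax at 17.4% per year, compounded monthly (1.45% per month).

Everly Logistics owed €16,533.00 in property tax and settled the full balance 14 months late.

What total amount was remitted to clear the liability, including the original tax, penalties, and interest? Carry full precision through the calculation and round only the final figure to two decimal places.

€24,853.86

Late-payment penalty: 14 × 2% × €16,533.00 = €4,629.24
Interest: €16,533.00 × ((1 + 0.0145)^14 − 1) = €16,533.00 × 0.2232880… = €3,691.6207…
Total = €16,533.00 + €4,629.2400 + €3,691.6207… = €24,853.86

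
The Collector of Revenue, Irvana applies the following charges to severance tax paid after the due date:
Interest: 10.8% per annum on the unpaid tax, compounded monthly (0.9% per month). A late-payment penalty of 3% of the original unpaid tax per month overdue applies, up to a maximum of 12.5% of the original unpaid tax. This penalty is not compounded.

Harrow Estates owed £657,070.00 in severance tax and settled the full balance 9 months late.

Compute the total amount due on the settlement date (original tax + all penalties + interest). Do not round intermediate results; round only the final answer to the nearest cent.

Penalty (uncapped): 9 × 3% × £657,070.00 = £177,408.90; cap = 12.5% × £657,070.00 = £82,133.75 → penalty = £82,133.75
Interest: £657,070.00 × ((1 + 0.009)^9 − 1) = £657,070.00 × 0.0839781… = £55,179.4706…
Total = £657,070.00 + £82,133.7500 + £55,179.4706… = £794,383.22

£794,383.22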